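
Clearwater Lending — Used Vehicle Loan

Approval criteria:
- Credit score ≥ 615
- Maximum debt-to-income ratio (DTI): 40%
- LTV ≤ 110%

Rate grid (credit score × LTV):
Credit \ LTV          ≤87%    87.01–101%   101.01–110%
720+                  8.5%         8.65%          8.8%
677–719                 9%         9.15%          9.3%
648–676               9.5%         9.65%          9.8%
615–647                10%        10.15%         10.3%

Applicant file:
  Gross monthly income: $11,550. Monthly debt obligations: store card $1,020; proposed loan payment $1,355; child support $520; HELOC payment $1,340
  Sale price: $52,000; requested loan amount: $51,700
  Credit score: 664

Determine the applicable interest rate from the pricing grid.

9.65%

Credit score 664 ≥ 615; Total monthly debts = (1,020 + 1,355 + 520 + 1,340) = 4,235. Debt-to-income = 4,235/11,550 = 36.7% — meets 40% limit
LTV = 51,700/52,000 = 99.4% ≤ 110%
Row: 664 falls in 648–676. Column: 99.4% falls in 87.01–101%. Rate = 9.65%.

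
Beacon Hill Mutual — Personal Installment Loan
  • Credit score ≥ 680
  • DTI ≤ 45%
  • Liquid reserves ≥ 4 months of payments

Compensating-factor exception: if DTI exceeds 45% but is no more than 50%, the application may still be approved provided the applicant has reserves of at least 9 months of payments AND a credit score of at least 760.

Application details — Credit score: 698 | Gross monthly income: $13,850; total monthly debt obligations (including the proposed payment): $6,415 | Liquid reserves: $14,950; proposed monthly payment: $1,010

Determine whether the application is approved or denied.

Credit score 698 ≥ 680 (meets base)
DTI = 6,415/13,850 = 46.3% > 45% — standard DTI limit exceeded.
Reserves: 14,950 ÷ 1,010 = 14.8 months (meets 4-month minimum)
DTI 46.3% is within the 45%–50% exception band; checking compensating factors.
Override check — reserves: 14.8 mo (ok); score: 698 (below 760).
Override conditions not both satisfied; exception does not apply.

Denied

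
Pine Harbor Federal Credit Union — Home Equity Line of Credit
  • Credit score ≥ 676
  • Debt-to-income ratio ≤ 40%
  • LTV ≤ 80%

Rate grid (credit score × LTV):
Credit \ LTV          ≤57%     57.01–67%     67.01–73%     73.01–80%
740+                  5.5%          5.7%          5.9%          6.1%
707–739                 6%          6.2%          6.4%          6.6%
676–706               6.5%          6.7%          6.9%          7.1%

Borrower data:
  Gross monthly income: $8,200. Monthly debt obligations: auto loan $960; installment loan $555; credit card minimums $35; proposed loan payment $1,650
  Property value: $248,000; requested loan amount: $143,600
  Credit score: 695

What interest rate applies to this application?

Credit score 695 ≥ 676; Total monthly debts = (960 + 555 + 35 + 1,650) = 3,200. DTI: 3,200 ÷ 8,200 = 39%, within the 40% cap
LTV: 143,600 ÷ 248,000 = 57.9%, within 80% cap
Score 695 is in the 676–706 band; LTV 57.9% is in the 57.01–67% band → 6.7%.

6.7%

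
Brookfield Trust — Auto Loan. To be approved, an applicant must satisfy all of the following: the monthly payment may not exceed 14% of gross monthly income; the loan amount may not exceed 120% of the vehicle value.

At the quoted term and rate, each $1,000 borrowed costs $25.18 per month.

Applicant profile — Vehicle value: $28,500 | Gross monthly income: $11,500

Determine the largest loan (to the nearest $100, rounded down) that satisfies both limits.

$34,200

Payment cap: 14% × $11,500 = $1,610/month.
At $25.18 per $1,000, that supports 1,610/25.18 × 1,000 ≈ $63,939 → $63,900.
LTV cap: 120% × $28,500 = $34,200 → $34,200.
Binding constraint: loan-to-value.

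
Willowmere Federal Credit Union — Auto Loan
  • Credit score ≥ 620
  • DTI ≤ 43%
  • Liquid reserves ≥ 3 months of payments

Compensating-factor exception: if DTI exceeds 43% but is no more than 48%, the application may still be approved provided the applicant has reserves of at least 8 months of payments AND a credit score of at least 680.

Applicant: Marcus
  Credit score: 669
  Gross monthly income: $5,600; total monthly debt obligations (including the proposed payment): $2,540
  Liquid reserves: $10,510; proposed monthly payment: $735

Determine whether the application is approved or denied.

Denied

Credit score 669 ≥ 620 (meets base)
DTI = 2,540/5,600 = 45.4% > 43% — standard DTI limit exceeded.
Liquid reserves cover 10,510/735 = 14.3 months — ≥ 3 required
45.4% falls in the override range (43%–48%), so the compensating-factor test applies.
Reserves 14.3 ≥ 8 months; credit score 669 < 680.
Override conditions not both satisfied; exception does not apply.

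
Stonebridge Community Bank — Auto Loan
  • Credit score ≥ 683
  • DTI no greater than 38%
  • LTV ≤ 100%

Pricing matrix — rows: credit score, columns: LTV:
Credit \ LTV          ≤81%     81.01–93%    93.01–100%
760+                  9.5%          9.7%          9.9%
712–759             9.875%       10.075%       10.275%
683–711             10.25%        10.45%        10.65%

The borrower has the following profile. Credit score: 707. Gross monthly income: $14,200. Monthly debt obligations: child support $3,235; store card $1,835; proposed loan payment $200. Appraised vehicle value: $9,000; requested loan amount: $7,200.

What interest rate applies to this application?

10.25%

Credit score 707 ≥ 683; Total monthly debts = (3,235 + 1,835 + 200) = 5,270. Debt-to-income = 5,270/14,200 = 37.1% — meets 38% limit
LTV = 7,200/9,000 = 80% ≤ 100%
Score 707 is in the 683–711 band; LTV 80% is in the ≤81% band → 10.25%.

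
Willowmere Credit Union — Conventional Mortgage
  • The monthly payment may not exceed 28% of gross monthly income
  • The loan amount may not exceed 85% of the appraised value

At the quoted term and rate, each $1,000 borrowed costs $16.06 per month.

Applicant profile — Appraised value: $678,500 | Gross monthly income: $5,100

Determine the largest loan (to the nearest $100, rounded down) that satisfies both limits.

Payment cap: 28% × $5,100 = $1,428/month.
At $16.06 per $1,000, that supports 1,428/16.06 × 1,000 ≈ $88,916 → $88,900.
LTV cap: 85% × $678,500 = $576,725 → $576,700.
Binding constraint: payment-to-income.

$88,900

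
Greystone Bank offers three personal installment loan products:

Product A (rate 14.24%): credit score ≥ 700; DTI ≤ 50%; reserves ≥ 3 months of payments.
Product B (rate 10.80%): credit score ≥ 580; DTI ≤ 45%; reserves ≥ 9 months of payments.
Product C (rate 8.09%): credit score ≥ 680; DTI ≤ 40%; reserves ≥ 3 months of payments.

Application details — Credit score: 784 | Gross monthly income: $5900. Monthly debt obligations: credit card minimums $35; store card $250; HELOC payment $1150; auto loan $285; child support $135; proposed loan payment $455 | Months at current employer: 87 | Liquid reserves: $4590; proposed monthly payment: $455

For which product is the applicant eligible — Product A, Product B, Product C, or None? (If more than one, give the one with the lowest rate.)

Product C

Total debts = (35 + 250 + 1,150 + 285 + 135 + 455) = 2,310; DTI = 2,310/5,900 = 39.2%.
Reserves = 4,590/455 = 10.1 months.
Product A: score 784 ≥ 700; DTI 39.2% ≤ 50%; reserves 10.1 ≥ 3 mo → qualifies.
Product B: score 784 ≥ 580; DTI 39.2% ≤ 45%; reserves 10.1 ≥ 9 mo → qualifies.
Product C: score 784 ≥ 680; DTI 39.2% ≤ 40%; reserves 10.1 ≥ 3 mo → qualifies.
Qualifying: Product A, Product B, Product C. Lowest rate is 8.09% → Product C.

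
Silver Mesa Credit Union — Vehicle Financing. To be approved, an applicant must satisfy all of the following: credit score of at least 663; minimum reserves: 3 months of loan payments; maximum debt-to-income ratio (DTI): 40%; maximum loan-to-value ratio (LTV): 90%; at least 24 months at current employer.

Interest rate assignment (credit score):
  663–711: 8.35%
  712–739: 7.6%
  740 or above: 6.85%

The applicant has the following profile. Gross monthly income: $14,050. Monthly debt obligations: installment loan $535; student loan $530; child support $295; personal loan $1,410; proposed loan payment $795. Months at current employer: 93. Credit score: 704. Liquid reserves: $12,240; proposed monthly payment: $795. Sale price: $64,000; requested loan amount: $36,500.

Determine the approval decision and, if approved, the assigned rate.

Approved at 8.35%

Credit score 704 ≥ 663 (meets minimum)
LTV = 36,500/64,000 = 57% ≤ 90%
Employment 93 ≥ 24 months
Total monthly debts = (535 + 530 + 295 + 1,410 + 795) = 3,565. Debt-to-income = 3,565/14,050 = 25.4% — meets 40% limit
Reserves: 12,240 ÷ 795 = 15.4 months (meets 3-month minimum)
All requirements met. Score 704 falls in the 663–711 tier → 8.35%.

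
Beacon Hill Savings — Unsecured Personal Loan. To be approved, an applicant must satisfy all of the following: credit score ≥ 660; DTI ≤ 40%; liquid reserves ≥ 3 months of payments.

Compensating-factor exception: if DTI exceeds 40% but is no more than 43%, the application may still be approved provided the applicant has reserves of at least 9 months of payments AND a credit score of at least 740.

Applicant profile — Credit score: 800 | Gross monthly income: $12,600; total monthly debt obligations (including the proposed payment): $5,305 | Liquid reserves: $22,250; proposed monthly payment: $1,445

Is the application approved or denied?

Credit score 800 ≥ 660 (meets base)
DTI: 5,305 ÷ 12,600 = 42.1%, over the 40% base limit.
Reserves = 22,250/1,445 = 15.4 months ≥ 3
42.1% falls in the override range (40%–43%), so the compensating-factor test applies.
Override check — reserves: 15.4 mo (ok); score: 800 (ok).
Both compensating conditions met → exception applies.

Approved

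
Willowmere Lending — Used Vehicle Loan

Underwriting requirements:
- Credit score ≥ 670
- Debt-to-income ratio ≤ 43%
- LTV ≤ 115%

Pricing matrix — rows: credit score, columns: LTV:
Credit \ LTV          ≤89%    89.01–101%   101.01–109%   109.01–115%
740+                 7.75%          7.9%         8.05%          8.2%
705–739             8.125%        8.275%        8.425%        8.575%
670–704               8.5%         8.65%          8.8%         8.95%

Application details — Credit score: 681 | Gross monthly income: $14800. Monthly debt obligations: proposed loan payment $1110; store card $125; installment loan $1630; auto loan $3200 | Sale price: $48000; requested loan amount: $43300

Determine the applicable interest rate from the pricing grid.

8.65%

Credit score 681 ≥ 670; Total monthly debts = (1,110 + 125 + 1,630 + 3,200) = 6,065. DTI: 6,065 ÷ 14,800 = 41%, within the 43% cap
Loan-to-value = 43,300/48,000 = 90.2% — pass (115% max)
Row: 681 falls in 670–704. Column: 90.2% falls in 89.01–101%. Rate = 8.65%.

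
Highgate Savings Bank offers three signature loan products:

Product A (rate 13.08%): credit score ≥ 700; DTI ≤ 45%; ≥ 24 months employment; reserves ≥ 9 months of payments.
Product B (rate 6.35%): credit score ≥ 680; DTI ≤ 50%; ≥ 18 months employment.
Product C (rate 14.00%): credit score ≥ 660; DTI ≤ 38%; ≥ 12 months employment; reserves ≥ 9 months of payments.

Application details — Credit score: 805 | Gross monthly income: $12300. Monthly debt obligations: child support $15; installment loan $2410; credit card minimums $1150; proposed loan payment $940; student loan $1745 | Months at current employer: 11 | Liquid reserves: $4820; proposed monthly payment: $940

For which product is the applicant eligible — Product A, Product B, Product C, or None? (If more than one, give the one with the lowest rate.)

None

Total debts = (15 + 2,410 + 1,150 + 940 + 1,745) = 6,260; DTI = 6,260/12,300 = 50.9%.
Reserves = 4,820/940 = 5.1 months.
Product A: score 805 ≥ 700; DTI 50.9% > 45%; employment 11 < 24 mo; reserves 5.1 < 9 mo → does not qualify.
Product B: score 805 ≥ 680; DTI 50.9% > 50%; employment 11 < 18 mo → does not qualify.
Product C: score 805 ≥ 660; DTI 50.9% > 38%; employment 11 < 12 mo; reserves 5.1 < 9 mo → does not qualify.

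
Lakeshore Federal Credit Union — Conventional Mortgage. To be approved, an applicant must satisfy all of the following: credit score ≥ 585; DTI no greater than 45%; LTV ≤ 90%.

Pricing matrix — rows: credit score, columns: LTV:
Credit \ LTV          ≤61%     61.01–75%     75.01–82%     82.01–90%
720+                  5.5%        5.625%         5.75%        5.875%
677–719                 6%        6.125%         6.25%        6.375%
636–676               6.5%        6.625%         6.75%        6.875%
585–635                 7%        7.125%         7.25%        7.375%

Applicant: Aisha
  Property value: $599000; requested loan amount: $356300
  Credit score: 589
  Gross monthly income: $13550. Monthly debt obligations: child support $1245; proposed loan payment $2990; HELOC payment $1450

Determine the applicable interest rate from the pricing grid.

7%

Credit score 589 ≥ 585; Total monthly debts = (1,245 + 2,990 + 1,450) = 5,685. DTI: 5,685 ÷ 13,550 = 42%, within the 45% cap
LTV: 356,300 ÷ 599,000 = 59.5%, within 90% cap
Credit 589 → row 585–635; LTV 59.5% → column ≤61%. Grid cell → 7%.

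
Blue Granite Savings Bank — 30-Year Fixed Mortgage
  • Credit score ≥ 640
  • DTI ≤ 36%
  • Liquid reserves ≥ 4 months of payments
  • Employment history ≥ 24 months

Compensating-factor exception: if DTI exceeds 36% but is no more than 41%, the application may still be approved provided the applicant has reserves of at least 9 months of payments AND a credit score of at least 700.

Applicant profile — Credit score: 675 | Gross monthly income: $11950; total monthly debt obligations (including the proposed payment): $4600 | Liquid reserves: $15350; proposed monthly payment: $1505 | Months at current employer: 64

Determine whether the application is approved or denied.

Denied

Credit score 675 ≥ 640 (meets base)
DTI = 4,600/11,950 = 38.5% > 36% — standard DTI limit exceeded.
Reserves = 15,350/1,505 = 10.2 months ≥ 4
Employment 64 ≥ 24 months
38.5% falls in the override range (36%–41%), so the compensating-factor test applies.
Reserves 10.2 ≥ 9 months; credit score 675 < 700.
Override conditions not both satisfied; exception does not apply.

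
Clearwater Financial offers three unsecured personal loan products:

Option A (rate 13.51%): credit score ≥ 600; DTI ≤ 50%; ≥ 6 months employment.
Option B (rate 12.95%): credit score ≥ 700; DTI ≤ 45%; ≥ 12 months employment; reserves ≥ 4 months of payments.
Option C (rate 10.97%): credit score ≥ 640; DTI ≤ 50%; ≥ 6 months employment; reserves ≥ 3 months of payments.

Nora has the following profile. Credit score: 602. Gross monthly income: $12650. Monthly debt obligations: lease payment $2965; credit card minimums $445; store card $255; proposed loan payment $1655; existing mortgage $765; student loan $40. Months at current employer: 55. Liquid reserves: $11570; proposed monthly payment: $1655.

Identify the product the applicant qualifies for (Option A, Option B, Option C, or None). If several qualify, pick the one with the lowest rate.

Option A

Total debts = (2,965 + 445 + 255 + 1,655 + 765 + 40) = 6,125; DTI = 6,125/12,650 = 48.4%.
Reserves = 11,570/1,655 = 7.0 months.
Option A: score 602 ≥ 600; DTI 48.4% ≤ 50%; employment 55 ≥ 6 mo → qualifies.
Option B: score 602 < 700; DTI 48.4% > 45%; employment 55 ≥ 12 mo; reserves 7.0 ≥ 4 mo → does not qualify.
Option C: score 602 < 640; DTI 48.4% ≤ 50%; employment 55 ≥ 6 mo; reserves 7.0 ≥ 3 mo → does not qualify.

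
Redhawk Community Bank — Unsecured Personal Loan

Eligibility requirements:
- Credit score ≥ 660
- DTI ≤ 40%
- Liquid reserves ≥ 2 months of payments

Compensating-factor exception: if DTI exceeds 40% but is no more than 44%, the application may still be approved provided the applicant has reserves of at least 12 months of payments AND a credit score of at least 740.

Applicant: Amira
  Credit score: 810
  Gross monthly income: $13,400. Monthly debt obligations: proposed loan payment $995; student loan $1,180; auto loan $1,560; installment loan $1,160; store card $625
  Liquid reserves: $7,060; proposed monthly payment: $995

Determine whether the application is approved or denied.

Credit score 810 ≥ 660 (meets base)
Total debts = (995 + 1,180 + 1,560 + 1,160 + 625) = 5,520. DTI = 5,520/13,400 = 41.2% > 40% — standard DTI limit exceeded.
Reserves: 7,060 ÷ 995 = 7.1 months (meets 2-month minimum)
DTI 41.2% is within the 40%–44% exception band; checking compensating factors.
Override check — reserves: 7.1 mo (short of 12); score: 810 (ok).
Compensating-factor requirement not fully met.

Denied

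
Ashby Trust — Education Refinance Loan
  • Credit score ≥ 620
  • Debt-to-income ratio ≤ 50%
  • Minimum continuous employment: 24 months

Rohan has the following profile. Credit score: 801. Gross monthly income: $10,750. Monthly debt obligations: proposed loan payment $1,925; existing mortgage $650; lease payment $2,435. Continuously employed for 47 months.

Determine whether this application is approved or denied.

Credit score 801 ≥ 620 (meets)
Total monthly debts = (1,925 + 650 + 2,435) = 5,010. Debt-to-income = 5,010/10,750 = 46.6% — meets 50% limit
Employment 47 ≥ 24 months
All criteria satisfied.

Approved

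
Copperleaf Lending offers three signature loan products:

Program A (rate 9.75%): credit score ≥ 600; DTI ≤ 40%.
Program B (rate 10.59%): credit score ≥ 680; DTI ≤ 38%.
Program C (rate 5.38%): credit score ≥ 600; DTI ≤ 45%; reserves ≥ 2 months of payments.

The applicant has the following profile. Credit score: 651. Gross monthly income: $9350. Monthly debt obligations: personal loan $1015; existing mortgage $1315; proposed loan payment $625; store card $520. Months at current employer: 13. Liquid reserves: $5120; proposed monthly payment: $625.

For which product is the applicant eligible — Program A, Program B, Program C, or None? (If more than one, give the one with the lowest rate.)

Total debts = (1,015 + 1,315 + 625 + 520) = 3,475; DTI = 3,475/9,350 = 37.2%.
Reserves = 5,120/625 = 8.2 months.
Program A: score 651 ≥ 600; DTI 37.2% ≤ 40% → qualifies.
Program B: score 651 < 680; DTI 37.2% ≤ 38% → does not qualify.
Program C: score 651 ≥ 600; DTI 37.2% ≤ 45%; reserves 8.2 ≥ 2 mo → qualifies.
Qualifying: Program A, Program C. Lowest rate is 5.38% → Program C.

Program C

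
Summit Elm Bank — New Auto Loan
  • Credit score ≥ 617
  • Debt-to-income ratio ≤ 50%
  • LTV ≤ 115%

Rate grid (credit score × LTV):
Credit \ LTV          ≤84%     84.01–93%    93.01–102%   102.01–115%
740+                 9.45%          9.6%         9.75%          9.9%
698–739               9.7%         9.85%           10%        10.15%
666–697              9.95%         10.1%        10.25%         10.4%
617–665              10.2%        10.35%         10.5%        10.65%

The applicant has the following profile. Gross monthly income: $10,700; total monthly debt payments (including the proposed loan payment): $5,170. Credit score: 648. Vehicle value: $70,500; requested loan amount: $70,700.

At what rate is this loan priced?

Credit score 648 ≥ 617; Debt-to-income = 5,170/10,700 = 48.3% — meets 50% limit
Loan-to-value = 70,700/70,500 = 100.3% — pass (115% max)
Score 648 is in the 617–665 band; LTV 100.3% is in the 93.01–102% band → 10.5%.

10.5%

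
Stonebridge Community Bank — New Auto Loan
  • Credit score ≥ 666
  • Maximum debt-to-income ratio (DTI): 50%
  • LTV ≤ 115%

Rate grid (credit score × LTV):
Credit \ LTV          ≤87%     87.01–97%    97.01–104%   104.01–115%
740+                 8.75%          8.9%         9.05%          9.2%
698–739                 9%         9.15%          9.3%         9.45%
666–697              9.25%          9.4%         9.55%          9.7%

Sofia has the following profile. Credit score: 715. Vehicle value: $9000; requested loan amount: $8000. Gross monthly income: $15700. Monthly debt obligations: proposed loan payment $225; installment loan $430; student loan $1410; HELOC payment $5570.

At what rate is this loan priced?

Credit score 715 ≥ 666; Total monthly debts = (225 + 430 + 1,410 + 5,570) = 7,635. DTI = 7,635/15,700 = 48.6% ≤ 50%
LTV = 8,000/9,000 = 88.9% ≤ 115%
Row: 715 falls in 698–739. Column: 88.9% falls in 87.01–97%. Rate = 9.15%.

9.15%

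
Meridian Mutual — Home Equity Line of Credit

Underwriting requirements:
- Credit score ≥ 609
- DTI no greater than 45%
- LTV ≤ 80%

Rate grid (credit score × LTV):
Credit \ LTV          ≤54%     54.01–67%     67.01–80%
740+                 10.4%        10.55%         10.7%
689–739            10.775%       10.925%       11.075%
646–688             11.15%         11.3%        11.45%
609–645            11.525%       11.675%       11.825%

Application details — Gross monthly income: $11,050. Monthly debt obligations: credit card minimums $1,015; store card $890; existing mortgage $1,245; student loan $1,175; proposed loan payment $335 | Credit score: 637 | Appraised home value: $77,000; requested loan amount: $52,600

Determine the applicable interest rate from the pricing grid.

11.825%

Credit score 637 ≥ 609; Total monthly debts = (1,015 + 890 + 1,245 + 1,175 + 335) = 4,660. DTI = 4,660/11,050 = 42.2% ≤ 45%
LTV = 52,600/77,000 = 68.3% ≤ 80%
Row: 637 falls in 609–645. Column: 68.3% falls in 67.01–80%. Rate = 11.825%.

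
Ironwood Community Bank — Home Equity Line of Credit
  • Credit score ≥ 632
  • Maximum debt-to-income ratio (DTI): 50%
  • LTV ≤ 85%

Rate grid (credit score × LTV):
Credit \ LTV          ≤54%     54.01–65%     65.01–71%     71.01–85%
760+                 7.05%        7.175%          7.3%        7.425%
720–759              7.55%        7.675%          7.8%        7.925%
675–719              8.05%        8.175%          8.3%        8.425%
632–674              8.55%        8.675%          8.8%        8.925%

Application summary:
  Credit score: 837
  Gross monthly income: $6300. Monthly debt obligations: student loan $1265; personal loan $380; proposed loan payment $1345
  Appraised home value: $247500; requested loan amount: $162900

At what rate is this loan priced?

Credit score 837 ≥ 632; Total monthly debts = (1,265 + 380 + 1,345) = 2,990. DTI = 2,990/6,300 = 47.5% ≤ 50%
LTV = 162,900/247,500 = 65.8% ≤ 85%
Credit 837 → row 760+; LTV 65.8% → column 65.01–71%. Grid cell → 7.3%.

7.3%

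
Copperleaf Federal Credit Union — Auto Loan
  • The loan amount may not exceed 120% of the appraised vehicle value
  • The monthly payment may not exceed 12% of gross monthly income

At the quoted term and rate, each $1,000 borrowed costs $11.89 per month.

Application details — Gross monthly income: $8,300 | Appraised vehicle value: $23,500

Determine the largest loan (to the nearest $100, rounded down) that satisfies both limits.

$28,200

Payment cap: 12% × $8,300 = $996/month.
At $11.89 per $1,000, that supports 996/11.89 × 1,000 ≈ $83,767 → $83,700.
LTV cap: 120% × $23,500 = $28,200 → $28,200.
Binding constraint: loan-to-value.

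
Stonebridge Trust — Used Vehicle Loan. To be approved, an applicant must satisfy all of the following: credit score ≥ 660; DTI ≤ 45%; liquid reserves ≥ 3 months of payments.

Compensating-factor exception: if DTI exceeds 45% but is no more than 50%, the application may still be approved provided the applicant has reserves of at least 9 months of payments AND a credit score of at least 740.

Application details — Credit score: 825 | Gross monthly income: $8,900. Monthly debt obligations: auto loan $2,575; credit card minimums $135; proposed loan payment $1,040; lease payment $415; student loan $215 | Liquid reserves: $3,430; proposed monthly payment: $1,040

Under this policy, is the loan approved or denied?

Denied

Credit score 825 ≥ 660 (meets base)
Total debts = (2,575 + 135 + 1,040 + 415 + 215) = 4,380. DTI: 4,380 ÷ 8,900 = 49.2%, over the 45% base limit.
Reserves = 3,430/1,040 = 3.3 months ≥ 3
49.2% falls in the override range (45%–50%), so the compensating-factor test applies.
Override check — reserves: 3.3 mo (short of 9); score: 825 (ok).
Override conditions not both satisfied; exception does not apply.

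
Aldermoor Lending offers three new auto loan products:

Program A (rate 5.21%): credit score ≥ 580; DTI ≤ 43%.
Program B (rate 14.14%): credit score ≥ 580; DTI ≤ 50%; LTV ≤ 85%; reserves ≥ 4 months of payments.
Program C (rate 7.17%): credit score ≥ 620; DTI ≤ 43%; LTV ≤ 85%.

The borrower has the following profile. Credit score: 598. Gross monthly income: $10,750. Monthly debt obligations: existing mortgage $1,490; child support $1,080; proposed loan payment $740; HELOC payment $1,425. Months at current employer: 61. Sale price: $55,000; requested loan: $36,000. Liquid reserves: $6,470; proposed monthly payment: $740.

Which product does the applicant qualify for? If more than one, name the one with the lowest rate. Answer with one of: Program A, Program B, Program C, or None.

Program B

Total debts = (1,490 + 1,080 + 740 + 1,425) = 4,735; DTI = 4,735/10,750 = 44%.
LTV = 36,000/55,000 = 65.5%.
Reserves = 6,470/740 = 8.7 months.
Program A: score 598 ≥ 580; DTI 44% > 43% → does not qualify.
Program B: score 598 ≥ 580; DTI 44% ≤ 50%; LTV 65.5% ≤ 85%; reserves 8.7 ≥ 4 mo → qualifies.
Program C: score 598 < 620; DTI 44% > 43%; LTV 65.5% ≤ 85% → does not qualify.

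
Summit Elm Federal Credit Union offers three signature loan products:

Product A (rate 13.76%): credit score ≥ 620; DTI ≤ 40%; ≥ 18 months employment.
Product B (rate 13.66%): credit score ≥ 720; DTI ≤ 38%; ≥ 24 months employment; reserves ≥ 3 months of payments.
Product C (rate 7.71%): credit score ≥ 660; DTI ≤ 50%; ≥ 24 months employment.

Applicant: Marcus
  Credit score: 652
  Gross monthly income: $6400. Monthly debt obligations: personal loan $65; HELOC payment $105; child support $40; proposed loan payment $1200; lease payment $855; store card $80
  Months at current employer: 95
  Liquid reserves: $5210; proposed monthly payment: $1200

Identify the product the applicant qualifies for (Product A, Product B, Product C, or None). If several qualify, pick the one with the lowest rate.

Product A

Total debts = (65 + 105 + 40 + 1,200 + 855 + 80) = 2,345; DTI = 2,345/6,400 = 36.6%.
Reserves = 5,210/1,200 = 4.3 months.
Product A: score 652 ≥ 620; DTI 36.6% ≤ 40%; employment 95 ≥ 18 mo → qualifies.
Product B: score 652 < 720; DTI 36.6% ≤ 38%; employment 95 ≥ 24 mo; reserves 4.3 ≥ 3 mo → does not qualify.
Product C: score 652 < 660; DTI 36.6% ≤ 50%; employment 95 ≥ 24 mo → does not qualify.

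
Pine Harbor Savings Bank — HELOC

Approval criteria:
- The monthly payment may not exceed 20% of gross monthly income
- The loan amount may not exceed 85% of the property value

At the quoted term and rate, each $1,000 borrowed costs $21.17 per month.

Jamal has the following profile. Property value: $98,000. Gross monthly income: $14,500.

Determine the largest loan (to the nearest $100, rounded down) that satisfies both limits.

Payment cap: 20% × $14,500 = $2,900/month.
At $21.17 per $1,000, that supports 2,900/21.17 × 1,000 ≈ $136,986 → $136,900.
LTV cap: 85% × $98,000 = $83,300 → $83,300.
Binding constraint: loan-to-value.

$83,300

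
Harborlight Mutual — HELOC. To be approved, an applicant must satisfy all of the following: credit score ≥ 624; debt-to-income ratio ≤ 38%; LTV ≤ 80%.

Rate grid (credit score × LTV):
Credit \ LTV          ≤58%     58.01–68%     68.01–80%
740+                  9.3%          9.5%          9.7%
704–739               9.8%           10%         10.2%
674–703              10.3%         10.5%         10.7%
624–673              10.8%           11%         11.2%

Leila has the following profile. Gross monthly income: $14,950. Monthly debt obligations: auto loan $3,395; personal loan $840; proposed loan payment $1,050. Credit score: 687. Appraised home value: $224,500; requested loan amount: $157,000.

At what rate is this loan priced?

Credit score 687 ≥ 624; Total monthly debts = (3,395 + 840 + 1,050) = 5,285. DTI = 5,285/14,950 = 35.4% ≤ 38%
LTV: 157,000 ÷ 224,500 = 69.9%, within 80% cap
Score 687 is in the 674–703 band; LTV 69.9% is in the 68.01–80% band → 10.7%.

10.7%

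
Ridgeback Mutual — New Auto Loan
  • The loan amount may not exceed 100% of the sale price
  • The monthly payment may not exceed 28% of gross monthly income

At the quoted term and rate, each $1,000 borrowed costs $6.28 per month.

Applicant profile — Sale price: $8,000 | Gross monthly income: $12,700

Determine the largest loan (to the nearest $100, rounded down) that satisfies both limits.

$8,000

Payment cap: 28% × $12,700 = $3,556/month.
At $6.28 per $1,000, that supports 3,556/6.28 × 1,000 ≈ $566,242 → $566,200.
LTV cap: 100% × $8,000 = $8,000 → $8,000.
Binding constraint: loan-to-value.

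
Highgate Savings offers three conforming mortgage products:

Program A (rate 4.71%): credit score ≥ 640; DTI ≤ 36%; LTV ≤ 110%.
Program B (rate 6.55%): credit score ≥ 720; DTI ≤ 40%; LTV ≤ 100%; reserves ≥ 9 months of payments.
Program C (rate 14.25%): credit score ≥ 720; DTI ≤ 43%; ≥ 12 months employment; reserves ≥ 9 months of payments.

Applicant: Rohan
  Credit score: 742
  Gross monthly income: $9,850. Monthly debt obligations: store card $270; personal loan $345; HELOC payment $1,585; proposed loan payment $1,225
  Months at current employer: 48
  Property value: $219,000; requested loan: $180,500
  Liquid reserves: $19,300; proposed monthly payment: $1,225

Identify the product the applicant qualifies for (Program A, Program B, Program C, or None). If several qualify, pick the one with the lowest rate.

Total debts = (270 + 345 + 1,585 + 1,225) = 3,425; DTI = 3,425/9,850 = 34.8%.
LTV = 180,500/219,000 = 82.4%.
Reserves = 19,300/1,225 = 15.8 months.
Program A: score 742 ≥ 640; DTI 34.8% ≤ 36%; LTV 82.4% ≤ 110% → qualifies.
Program B: score 742 ≥ 720; DTI 34.8% ≤ 40%; LTV 82.4% ≤ 100%; reserves 15.8 ≥ 9 mo → qualifies.
Program C: score 742 ≥ 720; DTI 34.8% ≤ 43%; employment 48 ≥ 12 mo; reserves 15.8 ≥ 9 mo → qualifies.
Qualifying: Program A, Program B, Program C. Lowest rate is 4.71% → Program A.

Program A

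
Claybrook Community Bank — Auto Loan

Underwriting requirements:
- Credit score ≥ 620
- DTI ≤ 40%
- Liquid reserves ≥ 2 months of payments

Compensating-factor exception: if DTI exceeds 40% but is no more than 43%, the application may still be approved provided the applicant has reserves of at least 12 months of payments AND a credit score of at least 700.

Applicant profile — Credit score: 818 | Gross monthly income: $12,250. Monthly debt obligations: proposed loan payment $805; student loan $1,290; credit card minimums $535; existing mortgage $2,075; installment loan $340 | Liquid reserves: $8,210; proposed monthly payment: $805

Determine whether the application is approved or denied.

Credit score 818 ≥ 620 (meets base)
Total debts = (805 + 1,290 + 535 + 2,075 + 340) = 5,045. DTI: 5,045 ÷ 12,250 = 41.2%, over the 40% base limit.
Reserves = 8,210/805 = 10.2 months ≥ 2
DTI 41.2% is within the 40%–43% exception band; checking compensating factors.
Override check — reserves: 10.2 mo (short of 12); score: 818 (ok).
Override conditions not both satisfied; exception does not apply.

Denied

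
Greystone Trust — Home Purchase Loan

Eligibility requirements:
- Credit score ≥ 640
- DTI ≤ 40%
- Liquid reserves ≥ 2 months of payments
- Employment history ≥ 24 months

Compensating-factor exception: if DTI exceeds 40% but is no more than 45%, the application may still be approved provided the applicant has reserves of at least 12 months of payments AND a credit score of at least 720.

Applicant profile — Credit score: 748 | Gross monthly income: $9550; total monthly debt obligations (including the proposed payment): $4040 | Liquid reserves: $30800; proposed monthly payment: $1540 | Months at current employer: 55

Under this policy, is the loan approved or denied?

Approved

Credit score 748 ≥ 640 (meets base)
DTI = 4,040/9,550 = 42.3% > 40% — standard DTI limit exceeded.
Reserves = 30,800/1,540 = 20.0 months ≥ 2
Employment 55 ≥ 24 months
DTI 42.3% is within the 40%–45% exception band; checking compensating factors.
Override check — reserves: 20.0 mo (ok); score: 748 (ok).
Both override conditions satisfied; DTI exception granted.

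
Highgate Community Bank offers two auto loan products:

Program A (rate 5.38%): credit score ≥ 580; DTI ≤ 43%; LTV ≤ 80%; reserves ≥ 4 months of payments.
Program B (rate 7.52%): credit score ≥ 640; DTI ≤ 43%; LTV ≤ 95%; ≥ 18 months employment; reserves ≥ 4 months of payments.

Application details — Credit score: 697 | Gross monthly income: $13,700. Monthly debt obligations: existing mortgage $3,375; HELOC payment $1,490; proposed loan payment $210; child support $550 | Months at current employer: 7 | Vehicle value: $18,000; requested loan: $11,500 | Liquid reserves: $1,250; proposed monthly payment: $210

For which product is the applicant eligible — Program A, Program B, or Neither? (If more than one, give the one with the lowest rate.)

Program A

Total debts = (3,375 + 1,490 + 210 + 550) = 5,625; DTI = 5,625/13,700 = 41.1%.
LTV = 11,500/18,000 = 63.9%.
Reserves = 1,250/210 = 6.0 months.
Program A: score 697 ≥ 580; DTI 41.1% ≤ 43%; LTV 63.9% ≤ 80%; reserves 6.0 ≥ 4 mo → qualifies.
Program B: score 697 ≥ 640; DTI 41.1% ≤ 43%; LTV 63.9% ≤ 95%; employment 7 < 18 mo; reserves 6.0 ≥ 4 mo → does not qualify.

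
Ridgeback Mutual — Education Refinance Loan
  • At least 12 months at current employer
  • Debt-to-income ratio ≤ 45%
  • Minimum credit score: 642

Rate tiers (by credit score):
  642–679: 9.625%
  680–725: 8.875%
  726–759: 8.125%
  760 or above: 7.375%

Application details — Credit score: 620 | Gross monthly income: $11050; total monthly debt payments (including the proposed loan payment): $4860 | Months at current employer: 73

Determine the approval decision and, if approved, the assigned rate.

Credit score 620 < 642 (below minimum)
Employment 73 ≥ 12 months
Debt-to-income = 4,860/11,050 = 44% — meets 45% limit
Not all requirements met → denied.

Denied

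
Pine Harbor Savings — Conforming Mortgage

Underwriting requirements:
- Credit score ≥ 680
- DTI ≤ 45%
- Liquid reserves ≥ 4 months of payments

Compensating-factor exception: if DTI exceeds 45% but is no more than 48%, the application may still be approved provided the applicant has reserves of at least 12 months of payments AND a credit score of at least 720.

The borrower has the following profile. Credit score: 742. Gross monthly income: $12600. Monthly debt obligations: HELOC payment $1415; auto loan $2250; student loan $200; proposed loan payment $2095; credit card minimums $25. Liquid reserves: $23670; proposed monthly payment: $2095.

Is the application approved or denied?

Credit score 742 ≥ 680 (meets base)
Total debts = (1,415 + 2,250 + 200 + 2,095 + 25) = 5,985. DTI: 5,985 ÷ 12,600 = 47.5%, over the 45% base limit.
Reserves = 23,670/2,095 = 11.3 months ≥ 4
DTI 47.5% is within the 45%–48% exception band; checking compensating factors.
Override check — reserves: 11.3 mo (short of 12); score: 742 (ok).
Override conditions not both satisfied; exception does not apply.

Denied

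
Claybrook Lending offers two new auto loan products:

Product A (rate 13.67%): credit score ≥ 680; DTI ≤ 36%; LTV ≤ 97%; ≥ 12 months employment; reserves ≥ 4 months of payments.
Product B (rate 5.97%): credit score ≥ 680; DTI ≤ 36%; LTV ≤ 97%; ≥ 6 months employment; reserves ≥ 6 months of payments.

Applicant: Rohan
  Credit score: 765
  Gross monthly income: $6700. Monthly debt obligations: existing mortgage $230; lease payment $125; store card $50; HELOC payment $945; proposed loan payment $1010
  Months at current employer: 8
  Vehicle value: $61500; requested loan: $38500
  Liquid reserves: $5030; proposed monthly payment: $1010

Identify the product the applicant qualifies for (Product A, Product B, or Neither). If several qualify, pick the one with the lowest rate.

Neither

Total debts = (230 + 125 + 50 + 945 + 1,010) = 2,360; DTI = 2,360/6,700 = 35.2%.
LTV = 38,500/61,500 = 62.6%.
Reserves = 5,030/1,010 = 5.0 months.
Product A: score 765 ≥ 680; DTI 35.2% ≤ 36%; LTV 62.6% ≤ 97%; employment 8 < 12 mo; reserves 5.0 ≥ 4 mo → does not qualify.
Product B: score 765 ≥ 680; DTI 35.2% ≤ 36%; LTV 62.6% ≤ 97%; employment 8 ≥ 6 mo; reserves 5.0 < 6 mo → does not qualify.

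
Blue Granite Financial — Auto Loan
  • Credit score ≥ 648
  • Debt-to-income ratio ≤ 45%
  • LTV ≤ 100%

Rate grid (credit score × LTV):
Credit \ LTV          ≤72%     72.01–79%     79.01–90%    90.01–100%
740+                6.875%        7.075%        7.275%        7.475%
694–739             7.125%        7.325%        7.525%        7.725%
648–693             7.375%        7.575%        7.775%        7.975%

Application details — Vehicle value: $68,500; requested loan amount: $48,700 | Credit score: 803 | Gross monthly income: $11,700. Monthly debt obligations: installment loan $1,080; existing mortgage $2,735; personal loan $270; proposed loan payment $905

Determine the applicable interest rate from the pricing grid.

6.875%

Credit score 803 ≥ 648; Total monthly debts = (1,080 + 2,735 + 270 + 905) = 4,990. DTI = 4,990/11,700 = 42.6% ≤ 45%
LTV = 48,700/68,500 = 71.1% ≤ 100%
Row: 803 falls in 740+. Column: 71.1% falls in ≤72%. Rate = 6.875%.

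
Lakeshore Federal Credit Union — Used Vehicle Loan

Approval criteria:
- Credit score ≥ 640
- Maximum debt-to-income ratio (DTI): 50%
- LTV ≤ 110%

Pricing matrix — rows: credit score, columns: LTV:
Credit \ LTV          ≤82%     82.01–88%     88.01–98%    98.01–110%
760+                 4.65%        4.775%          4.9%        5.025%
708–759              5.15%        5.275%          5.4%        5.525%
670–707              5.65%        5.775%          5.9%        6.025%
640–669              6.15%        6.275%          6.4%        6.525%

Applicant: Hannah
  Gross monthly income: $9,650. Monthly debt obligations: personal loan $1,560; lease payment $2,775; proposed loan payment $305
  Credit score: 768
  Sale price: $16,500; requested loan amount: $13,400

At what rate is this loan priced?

4.65%

Credit score 768 ≥ 640; Total monthly debts = (1,560 + 2,775 + 305) = 4,640. DTI = 4,640/9,650 = 48.1% ≤ 50%
LTV = 13,400/16,500 = 81.2% ≤ 110%
Row: 768 falls in 760+. Column: 81.2% falls in ≤82%. Rate = 4.65%.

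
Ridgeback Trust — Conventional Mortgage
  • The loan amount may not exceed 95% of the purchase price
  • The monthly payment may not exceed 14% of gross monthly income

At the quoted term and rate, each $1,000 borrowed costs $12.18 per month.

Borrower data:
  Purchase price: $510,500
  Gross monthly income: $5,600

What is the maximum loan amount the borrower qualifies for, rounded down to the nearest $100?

$64,300

Payment cap: 14% × $5,600 = $784/month.
At $12.18 per $1,000, that supports 784/12.18 × 1,000 ≈ $64,367 → $64,300.
LTV cap: 95% × $510,500 = $484,975 → $484,900.
Binding constraint: payment-to-income.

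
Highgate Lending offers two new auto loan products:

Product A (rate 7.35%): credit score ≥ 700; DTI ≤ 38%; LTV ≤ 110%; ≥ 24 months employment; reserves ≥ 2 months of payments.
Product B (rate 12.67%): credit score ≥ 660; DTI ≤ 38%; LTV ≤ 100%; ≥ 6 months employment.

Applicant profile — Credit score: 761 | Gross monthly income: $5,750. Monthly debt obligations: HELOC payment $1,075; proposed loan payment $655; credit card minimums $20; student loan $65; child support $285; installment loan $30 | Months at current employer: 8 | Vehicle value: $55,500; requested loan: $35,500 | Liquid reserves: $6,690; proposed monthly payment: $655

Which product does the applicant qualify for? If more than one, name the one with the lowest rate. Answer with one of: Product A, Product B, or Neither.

Product B

Total debts = (1,075 + 655 + 20 + 65 + 285 + 30) = 2,130; DTI = 2,130/5,750 = 37%.
LTV = 35,500/55,500 = 64%.
Reserves = 6,690/655 = 10.2 months.
Product A: score 761 ≥ 700; DTI 37% ≤ 38%; LTV 64% ≤ 110%; employment 8 < 24 mo; reserves 10.2 ≥ 2 mo → does not qualify.
Product B: score 761 ≥ 660; DTI 37% ≤ 38%; LTV 64% ≤ 100%; employment 8 ≥ 6 mo → qualifies.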